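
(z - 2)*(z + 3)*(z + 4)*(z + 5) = z^4 + 10*z^3 + 23*z^2 - 34*z - 120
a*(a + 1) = a^2 + a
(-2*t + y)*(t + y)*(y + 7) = -2*t^2*y - 14*t^2 - t*y^2 - 7*t*y + y^3 + 7*y^2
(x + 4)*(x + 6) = x^2 + 10*x + 24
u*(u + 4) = u^2 + 4*u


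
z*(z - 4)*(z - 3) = z^3 - 7*z^2 + 12*z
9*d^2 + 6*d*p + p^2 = (3*d + p)^2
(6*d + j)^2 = 36*d^2 + 12*d*j + j^2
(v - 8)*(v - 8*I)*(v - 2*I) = v^3 - 8*v^2 - 10*I*v^2 - 16*v + 80*I*v + 128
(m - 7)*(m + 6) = m^2 - m - 42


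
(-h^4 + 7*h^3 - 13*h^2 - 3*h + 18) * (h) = -h^5 + 7*h^4 - 13*h^3 - 3*h^2 + 18*h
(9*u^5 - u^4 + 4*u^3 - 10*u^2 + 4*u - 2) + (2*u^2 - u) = 9*u^5 - u^4 + 4*u^3 - 8*u^2 + 3*u - 2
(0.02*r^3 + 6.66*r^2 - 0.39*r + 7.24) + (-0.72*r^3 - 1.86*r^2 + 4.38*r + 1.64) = -0.7*r^3 + 4.8*r^2 + 3.99*r + 8.88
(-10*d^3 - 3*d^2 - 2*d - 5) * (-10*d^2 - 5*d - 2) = 100*d^5 + 80*d^4 + 55*d^3 + 66*d^2 + 29*d + 10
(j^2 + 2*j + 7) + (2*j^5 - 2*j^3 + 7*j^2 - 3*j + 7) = 2*j^5 - 2*j^3 + 8*j^2 - j + 14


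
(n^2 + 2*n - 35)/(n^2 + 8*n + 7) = (n - 5)/(n + 1)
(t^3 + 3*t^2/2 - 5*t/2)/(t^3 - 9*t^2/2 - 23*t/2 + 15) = t/(t - 6)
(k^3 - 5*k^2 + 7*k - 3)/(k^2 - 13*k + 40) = (k^3 - 5*k^2 + 7*k - 3)/(k^2 - 13*k + 40)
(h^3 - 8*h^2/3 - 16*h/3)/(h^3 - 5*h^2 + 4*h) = (h + 4/3)/(h - 1)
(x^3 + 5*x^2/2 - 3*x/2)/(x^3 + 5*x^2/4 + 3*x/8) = 4*(2*x^2 + 5*x - 3)/(8*x^2 + 10*x + 3)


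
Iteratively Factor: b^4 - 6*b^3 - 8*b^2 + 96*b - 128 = (b - 2)*(b^3 - 4*b^2 - 16*b + 64) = (b - 2)*(b + 4)*(b^2 - 8*b + 16) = (b - 4)*(b - 2)*(b + 4)*(b - 4)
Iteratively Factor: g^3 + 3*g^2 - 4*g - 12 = (g + 2)*(g^2 + g - 6) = (g - 2)*(g + 2)*(g + 3)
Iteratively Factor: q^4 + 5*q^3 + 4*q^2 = (q + 1)*(q^3 + 4*q^2) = (q + 1)*(q + 4)*(q^2) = q*(q + 1)*(q + 4)*(q)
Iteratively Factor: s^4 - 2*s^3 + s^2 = (s)*(s^3 - 2*s^2 + s) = s^2*(s^2 - 2*s + 1) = s^2*(s - 1)*(s - 1)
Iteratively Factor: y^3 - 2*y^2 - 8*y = (y)*(y^2 - 2*y - 8) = y*(y + 2)*(y - 4)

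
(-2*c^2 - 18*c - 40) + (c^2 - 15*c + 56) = -c^2 - 33*c + 16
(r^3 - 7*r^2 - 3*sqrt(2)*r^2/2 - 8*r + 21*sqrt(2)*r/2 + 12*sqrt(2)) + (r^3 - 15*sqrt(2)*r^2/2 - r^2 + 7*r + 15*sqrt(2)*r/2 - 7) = 2*r^3 - 9*sqrt(2)*r^2 - 8*r^2 - r + 18*sqrt(2)*r - 7 + 12*sqrt(2)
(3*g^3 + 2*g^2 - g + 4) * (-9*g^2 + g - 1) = -27*g^5 - 15*g^4 + 8*g^3 - 39*g^2 + 5*g - 4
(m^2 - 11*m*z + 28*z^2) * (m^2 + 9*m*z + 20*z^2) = m^4 - 2*m^3*z - 51*m^2*z^2 + 32*m*z^3 + 560*z^4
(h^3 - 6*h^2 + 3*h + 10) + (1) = h^3 - 6*h^2 + 3*h + 11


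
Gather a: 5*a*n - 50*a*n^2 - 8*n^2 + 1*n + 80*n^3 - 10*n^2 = a*(-50*n^2 + 5*n) + 80*n^3 - 18*n^2 + n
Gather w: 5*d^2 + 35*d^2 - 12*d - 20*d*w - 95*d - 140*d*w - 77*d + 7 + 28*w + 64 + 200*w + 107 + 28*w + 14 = 40*d^2 - 184*d + w*(256 - 160*d) + 192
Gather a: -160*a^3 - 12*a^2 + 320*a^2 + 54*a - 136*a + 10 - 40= -160*a^3 + 308*a^2 - 82*a - 30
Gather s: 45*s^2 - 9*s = 45*s^2 - 9*s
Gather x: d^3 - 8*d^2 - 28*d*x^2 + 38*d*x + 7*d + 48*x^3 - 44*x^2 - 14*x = d^3 - 8*d^2 + 7*d + 48*x^3 + x^2*(-28*d - 44) + x*(38*d - 14)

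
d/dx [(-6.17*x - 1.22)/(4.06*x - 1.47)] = (56.933786*x - 20.613957)/(4.06*x - 1.47)^3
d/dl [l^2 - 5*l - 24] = 2*l - 5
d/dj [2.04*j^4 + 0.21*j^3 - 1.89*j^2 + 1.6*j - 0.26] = 8.16*j^3 + 0.63*j^2 - 3.78*j + 1.6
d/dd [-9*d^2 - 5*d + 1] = -18*d - 5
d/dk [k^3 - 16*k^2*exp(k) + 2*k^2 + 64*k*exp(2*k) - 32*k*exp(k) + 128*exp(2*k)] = -16*k^2*exp(k) + 3*k^2 + 128*k*exp(2*k) - 64*k*exp(k) + 4*k + 320*exp(2*k) - 32*exp(k)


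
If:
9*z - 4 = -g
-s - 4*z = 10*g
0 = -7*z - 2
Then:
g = 46/7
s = -452/7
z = -2/7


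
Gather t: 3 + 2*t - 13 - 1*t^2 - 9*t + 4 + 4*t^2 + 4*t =3*t^2 - 3*t - 6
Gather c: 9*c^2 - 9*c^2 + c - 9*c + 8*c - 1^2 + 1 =0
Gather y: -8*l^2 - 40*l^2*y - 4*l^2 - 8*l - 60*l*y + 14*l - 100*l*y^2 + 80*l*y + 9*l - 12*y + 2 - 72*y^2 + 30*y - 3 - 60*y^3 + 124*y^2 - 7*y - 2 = -12*l^2 + 15*l - 60*y^3 + y^2*(52 - 100*l) + y*(-40*l^2 + 20*l + 11) - 3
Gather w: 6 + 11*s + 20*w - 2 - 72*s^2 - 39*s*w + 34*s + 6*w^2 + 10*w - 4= -72*s^2 + 45*s + 6*w^2 + w*(30 - 39*s)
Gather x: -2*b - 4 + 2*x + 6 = -2*b + 2*x + 2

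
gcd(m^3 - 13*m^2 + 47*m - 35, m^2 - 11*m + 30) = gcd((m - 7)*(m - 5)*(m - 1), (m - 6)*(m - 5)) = m - 5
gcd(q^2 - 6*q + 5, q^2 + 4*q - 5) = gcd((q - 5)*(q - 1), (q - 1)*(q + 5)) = q - 1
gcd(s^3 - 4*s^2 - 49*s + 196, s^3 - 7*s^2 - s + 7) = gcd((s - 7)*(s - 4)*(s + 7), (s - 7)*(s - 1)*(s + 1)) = s - 7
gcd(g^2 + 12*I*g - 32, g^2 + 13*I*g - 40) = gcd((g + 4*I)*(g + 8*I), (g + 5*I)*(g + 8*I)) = g + 8*I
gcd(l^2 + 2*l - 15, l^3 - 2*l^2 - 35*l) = l + 5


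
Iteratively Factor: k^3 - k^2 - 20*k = (k - 5)*(k^2 + 4*k) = k*(k - 5)*(k + 4)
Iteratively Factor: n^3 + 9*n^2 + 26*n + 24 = (n + 2)*(n^2 + 7*n + 12) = (n + 2)*(n + 3)*(n + 4)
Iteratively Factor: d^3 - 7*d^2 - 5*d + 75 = (d - 5)*(d^2 - 2*d - 15) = (d - 5)*(d + 3)*(d - 5)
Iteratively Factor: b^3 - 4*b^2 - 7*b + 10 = (b - 1)*(b^2 - 3*b - 10) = (b - 1)*(b + 2)*(b - 5)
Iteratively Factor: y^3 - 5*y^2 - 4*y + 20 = (y - 5)*(y^2 - 4) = (y - 5)*(y + 2)*(y - 2)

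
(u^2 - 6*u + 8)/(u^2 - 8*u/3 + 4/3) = 3*(u - 4)/(3*u - 2)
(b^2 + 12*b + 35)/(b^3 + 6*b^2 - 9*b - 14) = (b + 5)/(b^2 - b - 2)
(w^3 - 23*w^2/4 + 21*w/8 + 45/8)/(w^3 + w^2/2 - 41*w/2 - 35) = (8*w^2 - 6*w - 9)/(4*(2*w^2 + 11*w + 14))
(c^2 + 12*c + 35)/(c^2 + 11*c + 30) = (c + 7)/(c + 6)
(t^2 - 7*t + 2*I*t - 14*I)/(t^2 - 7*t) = (t + 2*I)/t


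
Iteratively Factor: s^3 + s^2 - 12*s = (s + 4)*(s^2 - 3*s) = (s - 3)*(s + 4)*(s)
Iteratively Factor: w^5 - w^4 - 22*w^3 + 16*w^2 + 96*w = (w - 4)*(w^4 + 3*w^3 - 10*w^2 - 24*w) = w*(w - 4)*(w^3 + 3*w^2 - 10*w - 24) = w*(w - 4)*(w - 3)*(w^2 + 6*w + 8) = w*(w - 4)*(w - 3)*(w + 4)*(w + 2)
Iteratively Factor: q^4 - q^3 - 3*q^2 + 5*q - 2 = (q - 1)*(q^3 - 3*q + 2) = (q - 1)*(q + 2)*(q^2 - 2*q + 1) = (q - 1)^2*(q + 2)*(q - 1)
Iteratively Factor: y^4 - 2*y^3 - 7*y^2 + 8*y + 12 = (y - 2)*(y^3 - 7*y - 6) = (y - 2)*(y + 1)*(y^2 - y - 6) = (y - 2)*(y + 1)*(y + 2)*(y - 3)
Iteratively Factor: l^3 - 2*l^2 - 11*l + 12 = (l - 1)*(l^2 - l - 12) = (l - 4)*(l - 1)*(l + 3)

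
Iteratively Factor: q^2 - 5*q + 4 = (q - 4)*(q - 1)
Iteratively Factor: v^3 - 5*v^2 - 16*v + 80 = (v - 4)*(v^2 - v - 20) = (v - 5)*(v - 4)*(v + 4)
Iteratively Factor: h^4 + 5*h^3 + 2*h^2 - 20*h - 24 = (h + 3)*(h^3 + 2*h^2 - 4*h - 8) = (h + 2)*(h + 3)*(h^2 - 4) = (h - 2)*(h + 2)*(h + 3)*(h + 2)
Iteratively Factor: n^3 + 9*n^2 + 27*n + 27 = (n + 3)*(n^2 + 6*n + 9) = (n + 3)^2*(n + 3)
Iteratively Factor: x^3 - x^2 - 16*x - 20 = (x + 2)*(x^2 - 3*x - 10) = (x - 5)*(x + 2)*(x + 2)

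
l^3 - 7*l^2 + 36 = (l - 6)*(l - 3)*(l + 2)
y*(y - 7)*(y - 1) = y^3 - 8*y^2 + 7*y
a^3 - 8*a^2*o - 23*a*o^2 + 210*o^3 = (a - 7*o)*(a - 6*o)*(a + 5*o)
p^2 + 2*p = p*(p + 2)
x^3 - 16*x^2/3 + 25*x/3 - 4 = (x - 3)*(x - 4/3)*(x - 1)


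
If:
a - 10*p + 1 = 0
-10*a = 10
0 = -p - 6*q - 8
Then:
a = -1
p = 0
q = -4/3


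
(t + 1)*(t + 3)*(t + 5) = t^3 + 9*t^2 + 23*t + 15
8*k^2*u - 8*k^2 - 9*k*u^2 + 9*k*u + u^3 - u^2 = (-8*k + u)*(-k + u)*(u - 1)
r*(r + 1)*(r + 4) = r^3 + 5*r^2 + 4*r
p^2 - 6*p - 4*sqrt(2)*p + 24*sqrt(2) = (p - 6)*(p - 4*sqrt(2))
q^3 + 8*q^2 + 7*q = q*(q + 1)*(q + 7)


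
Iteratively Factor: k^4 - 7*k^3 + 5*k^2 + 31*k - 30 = (k + 2)*(k^3 - 9*k^2 + 23*k - 15) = (k - 3)*(k + 2)*(k^2 - 6*k + 5) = (k - 3)*(k - 1)*(k + 2)*(k - 5)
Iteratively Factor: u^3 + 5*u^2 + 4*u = (u + 4)*(u^2 + u) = u*(u + 4)*(u + 1)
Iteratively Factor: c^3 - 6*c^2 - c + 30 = (c - 5)*(c^2 - c - 6) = (c - 5)*(c + 2)*(c - 3)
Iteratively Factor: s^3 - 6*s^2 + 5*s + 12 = (s - 4)*(s^2 - 2*s - 3) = (s - 4)*(s - 3)*(s + 1)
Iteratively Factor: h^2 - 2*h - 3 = (h + 1)*(h - 3)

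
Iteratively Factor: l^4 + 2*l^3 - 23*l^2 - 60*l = (l + 3)*(l^3 - l^2 - 20*l) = (l + 3)*(l + 4)*(l^2 - 5*l) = (l - 5)*(l + 3)*(l + 4)*(l)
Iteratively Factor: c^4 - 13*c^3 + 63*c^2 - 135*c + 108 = (c - 3)*(c^3 - 10*c^2 + 33*c - 36) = (c - 4)*(c - 3)*(c^2 - 6*c + 9) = (c - 4)*(c - 3)^2*(c - 3)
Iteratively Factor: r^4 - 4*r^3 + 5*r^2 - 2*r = (r - 1)*(r^3 - 3*r^2 + 2*r) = (r - 1)^2*(r^2 - 2*r) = r*(r - 1)^2*(r - 2)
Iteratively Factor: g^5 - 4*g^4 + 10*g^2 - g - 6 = (g - 1)*(g^4 - 3*g^3 - 3*g^2 + 7*g + 6) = (g - 1)*(g + 1)*(g^3 - 4*g^2 + g + 6) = (g - 2)*(g - 1)*(g + 1)*(g^2 - 2*g - 3) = (g - 2)*(g - 1)*(g + 1)^2*(g - 3)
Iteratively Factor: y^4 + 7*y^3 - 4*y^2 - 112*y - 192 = (y - 4)*(y^3 + 11*y^2 + 40*y + 48) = (y - 4)*(y + 4)*(y^2 + 7*y + 12) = (y - 4)*(y + 4)^2*(y + 3)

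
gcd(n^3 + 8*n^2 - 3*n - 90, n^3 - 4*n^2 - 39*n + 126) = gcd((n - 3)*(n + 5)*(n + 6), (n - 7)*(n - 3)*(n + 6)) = n^2 + 3*n - 18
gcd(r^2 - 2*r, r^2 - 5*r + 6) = r - 2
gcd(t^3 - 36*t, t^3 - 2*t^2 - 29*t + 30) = t - 6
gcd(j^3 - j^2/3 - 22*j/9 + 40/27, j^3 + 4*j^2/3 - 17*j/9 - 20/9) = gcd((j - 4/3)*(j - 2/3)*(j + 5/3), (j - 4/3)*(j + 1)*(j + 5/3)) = j^2 + j/3 - 20/9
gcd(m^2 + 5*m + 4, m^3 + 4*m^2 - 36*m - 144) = m + 4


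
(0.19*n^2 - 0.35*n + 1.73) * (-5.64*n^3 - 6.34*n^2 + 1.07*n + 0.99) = -1.0716*n^5 + 0.7694*n^4 - 7.3349*n^3 - 11.1546*n^2 + 1.5046*n + 1.7127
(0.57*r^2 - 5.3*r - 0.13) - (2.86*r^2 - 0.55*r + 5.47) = -2.29*r^2 - 4.75*r - 5.6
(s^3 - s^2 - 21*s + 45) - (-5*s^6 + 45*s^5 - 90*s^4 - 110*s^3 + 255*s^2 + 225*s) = 5*s^6 - 45*s^5 + 90*s^4 + 111*s^3 - 256*s^2 - 246*s + 45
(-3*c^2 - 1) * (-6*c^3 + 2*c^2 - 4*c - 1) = 18*c^5 - 6*c^4 + 18*c^3 + c^2 + 4*c + 1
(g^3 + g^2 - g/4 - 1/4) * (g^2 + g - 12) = g^5 + 2*g^4 - 45*g^3/4 - 25*g^2/2 + 11*g/4 + 3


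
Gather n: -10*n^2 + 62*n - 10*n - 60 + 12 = -10*n^2 + 52*n - 48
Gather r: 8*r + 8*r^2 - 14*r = 8*r^2 - 6*r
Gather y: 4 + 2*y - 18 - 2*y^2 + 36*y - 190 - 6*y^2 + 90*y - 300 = -8*y^2 + 128*y - 504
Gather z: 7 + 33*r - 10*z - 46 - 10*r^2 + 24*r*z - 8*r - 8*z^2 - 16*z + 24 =-10*r^2 + 25*r - 8*z^2 + z*(24*r - 26) - 15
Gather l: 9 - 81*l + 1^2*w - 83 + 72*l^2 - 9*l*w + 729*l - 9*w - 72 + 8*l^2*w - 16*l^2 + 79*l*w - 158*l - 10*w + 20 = l^2*(8*w + 56) + l*(70*w + 490) - 18*w - 126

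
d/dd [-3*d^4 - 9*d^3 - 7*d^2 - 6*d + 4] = -12*d^3 - 27*d^2 - 14*d - 6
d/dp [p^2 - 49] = 2*p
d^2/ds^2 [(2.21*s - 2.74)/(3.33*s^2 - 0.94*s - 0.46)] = ((22.4032 - 44.1558*s)*(-3.33*s^2 + 0.94*s + 0.46) - (2.21*s - 2.74)*(6.66*s - 0.94)*(13.32*s - 1.88))/(-3.33*s^2 + 0.94*s + 0.46)^3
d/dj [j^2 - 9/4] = 2*j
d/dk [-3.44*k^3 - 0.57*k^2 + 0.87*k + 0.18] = -10.32*k^2 - 1.14*k + 0.87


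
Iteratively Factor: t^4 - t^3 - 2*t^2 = (t)*(t^3 - t^2 - 2*t) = t^2*(t^2 - t - 2) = t^2*(t - 2)*(t + 1)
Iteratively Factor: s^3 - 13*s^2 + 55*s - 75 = (s - 5)*(s^2 - 8*s + 15) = (s - 5)^2*(s - 3)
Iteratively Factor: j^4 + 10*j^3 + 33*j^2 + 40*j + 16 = (j + 1)*(j^3 + 9*j^2 + 24*j + 16) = (j + 1)*(j + 4)*(j^2 + 5*j + 4) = (j + 1)^2*(j + 4)*(j + 4)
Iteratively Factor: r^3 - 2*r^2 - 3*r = (r - 3)*(r^2 + r) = r*(r - 3)*(r + 1)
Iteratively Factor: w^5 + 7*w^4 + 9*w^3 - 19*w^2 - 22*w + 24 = (w - 1)*(w^4 + 8*w^3 + 17*w^2 - 2*w - 24) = (w - 1)*(w + 4)*(w^3 + 4*w^2 + w - 6) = (w - 1)^2*(w + 4)*(w^2 + 5*w + 6) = (w - 1)^2*(w + 3)*(w + 4)*(w + 2)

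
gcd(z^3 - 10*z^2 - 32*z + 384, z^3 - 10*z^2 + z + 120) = z - 8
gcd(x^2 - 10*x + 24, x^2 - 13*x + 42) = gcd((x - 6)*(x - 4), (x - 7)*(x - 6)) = x - 6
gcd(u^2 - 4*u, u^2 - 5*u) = u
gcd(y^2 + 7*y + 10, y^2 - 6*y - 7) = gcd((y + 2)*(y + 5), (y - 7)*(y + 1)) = 1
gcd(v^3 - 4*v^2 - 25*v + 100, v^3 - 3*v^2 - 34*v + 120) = v^2 - 9*v + 20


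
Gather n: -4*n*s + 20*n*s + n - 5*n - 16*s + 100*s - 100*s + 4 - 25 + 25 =n*(16*s - 4) - 16*s + 4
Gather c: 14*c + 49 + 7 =14*c + 56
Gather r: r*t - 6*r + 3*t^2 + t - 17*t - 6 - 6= r*(t - 6) + 3*t^2 - 16*t - 12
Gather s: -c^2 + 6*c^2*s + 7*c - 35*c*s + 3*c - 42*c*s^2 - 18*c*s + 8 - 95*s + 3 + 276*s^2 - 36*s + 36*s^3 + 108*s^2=-c^2 + 10*c + 36*s^3 + s^2*(384 - 42*c) + s*(6*c^2 - 53*c - 131) + 11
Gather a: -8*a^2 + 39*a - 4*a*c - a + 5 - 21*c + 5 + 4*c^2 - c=-8*a^2 + a*(38 - 4*c) + 4*c^2 - 22*c + 10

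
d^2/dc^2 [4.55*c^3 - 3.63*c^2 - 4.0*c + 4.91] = 27.3*c - 7.26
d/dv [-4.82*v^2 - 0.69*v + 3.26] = -9.64*v - 0.69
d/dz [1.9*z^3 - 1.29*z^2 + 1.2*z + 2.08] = 5.7*z^2 - 2.58*z + 1.2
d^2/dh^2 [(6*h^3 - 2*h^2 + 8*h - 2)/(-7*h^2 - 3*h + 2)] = 4*(-286*h^3 + 243*h^2 - 141*h + 3)/(343*h^6 + 441*h^5 - 105*h^4 - 225*h^3 + 30*h^2 + 36*h - 8)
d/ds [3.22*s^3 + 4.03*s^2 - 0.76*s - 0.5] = 9.66*s^2 + 8.06*s - 0.76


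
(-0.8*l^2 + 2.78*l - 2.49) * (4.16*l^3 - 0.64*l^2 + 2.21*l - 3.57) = -3.328*l^5 + 12.0768*l^4 - 13.9056*l^3 + 10.5934*l^2 - 15.4275*l + 8.8893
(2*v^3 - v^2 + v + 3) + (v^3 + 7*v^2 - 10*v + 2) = 3*v^3 + 6*v^2 - 9*v + 5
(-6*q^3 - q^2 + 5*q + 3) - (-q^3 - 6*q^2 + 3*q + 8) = -5*q^3 + 5*q^2 + 2*q - 5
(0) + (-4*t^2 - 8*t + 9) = -4*t^2 - 8*t + 9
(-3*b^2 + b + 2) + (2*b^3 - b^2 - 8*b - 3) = 2*b^3 - 4*b^2 - 7*b - 1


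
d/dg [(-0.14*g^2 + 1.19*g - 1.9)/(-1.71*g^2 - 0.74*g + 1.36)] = (2.1385*g^2 - 6.8788*g + 0.2124)/(2.9241*g^4 + 2.5308*g^3 - 4.1036*g^2 - 2.0128*g + 1.8496)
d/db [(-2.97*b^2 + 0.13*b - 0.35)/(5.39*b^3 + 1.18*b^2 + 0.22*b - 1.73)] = (16.0083*b^4 - 1.4014*b^3 + 4.8527*b^2 + 11.1022*b - 0.1479)/(29.0521*b^6 + 12.7204*b^5 + 3.764*b^4 - 18.1302*b^3 - 4.0344*b^2 - 0.7612*b + 2.9929)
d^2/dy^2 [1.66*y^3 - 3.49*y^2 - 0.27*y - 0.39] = 9.96*y - 6.98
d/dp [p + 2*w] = 1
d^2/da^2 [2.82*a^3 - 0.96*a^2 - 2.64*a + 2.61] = 16.92*a - 1.92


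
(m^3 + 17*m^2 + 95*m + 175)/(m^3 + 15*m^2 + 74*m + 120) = (m^2 + 12*m + 35)/(m^2 + 10*m + 24)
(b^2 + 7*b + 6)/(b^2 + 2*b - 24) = (b + 1)/(b - 4)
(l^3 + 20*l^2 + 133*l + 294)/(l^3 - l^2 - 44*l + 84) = (l^2 + 13*l + 42)/(l^2 - 8*l + 12)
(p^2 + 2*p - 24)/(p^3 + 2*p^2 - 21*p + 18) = (p - 4)/(p^2 - 4*p + 3)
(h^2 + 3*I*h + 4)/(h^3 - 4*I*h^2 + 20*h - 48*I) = (h - I)/(h^2 - 8*I*h - 12)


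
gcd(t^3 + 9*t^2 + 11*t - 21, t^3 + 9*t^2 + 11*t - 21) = t^3 + 9*t^2 + 11*t - 21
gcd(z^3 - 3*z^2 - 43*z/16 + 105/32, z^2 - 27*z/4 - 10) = z + 5/4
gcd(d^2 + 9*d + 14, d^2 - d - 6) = d + 2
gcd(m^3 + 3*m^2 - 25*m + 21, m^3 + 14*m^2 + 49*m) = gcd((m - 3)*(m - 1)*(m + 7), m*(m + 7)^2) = m + 7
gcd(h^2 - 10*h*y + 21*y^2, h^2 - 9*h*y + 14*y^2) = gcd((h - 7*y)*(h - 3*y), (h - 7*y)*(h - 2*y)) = -h + 7*y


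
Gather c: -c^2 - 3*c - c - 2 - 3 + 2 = -c^2 - 4*c - 3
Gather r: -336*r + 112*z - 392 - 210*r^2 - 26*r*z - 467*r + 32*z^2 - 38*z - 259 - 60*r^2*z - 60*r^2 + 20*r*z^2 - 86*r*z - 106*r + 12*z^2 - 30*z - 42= r^2*(-60*z - 270) + r*(20*z^2 - 112*z - 909) + 44*z^2 + 44*z - 693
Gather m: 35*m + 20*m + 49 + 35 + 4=55*m + 88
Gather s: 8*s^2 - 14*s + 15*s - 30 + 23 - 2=8*s^2 + s - 9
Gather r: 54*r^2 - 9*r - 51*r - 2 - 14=54*r^2 - 60*r - 16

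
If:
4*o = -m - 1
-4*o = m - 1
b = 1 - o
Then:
No Solution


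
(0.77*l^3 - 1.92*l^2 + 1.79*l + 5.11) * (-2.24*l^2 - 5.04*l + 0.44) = -1.7248*l^5 + 0.42*l^4 + 6.006*l^3 - 21.3128*l^2 - 24.9668*l + 2.2484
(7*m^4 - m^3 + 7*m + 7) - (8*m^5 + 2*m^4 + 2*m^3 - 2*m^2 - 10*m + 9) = -8*m^5 + 5*m^4 - 3*m^3 + 2*m^2 + 17*m - 2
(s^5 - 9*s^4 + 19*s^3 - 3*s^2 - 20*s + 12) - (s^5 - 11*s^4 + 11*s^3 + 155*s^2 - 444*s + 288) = 2*s^4 + 8*s^3 - 158*s^2 + 424*s - 276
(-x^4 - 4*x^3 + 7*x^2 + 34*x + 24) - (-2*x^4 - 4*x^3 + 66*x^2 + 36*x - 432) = x^4 - 59*x^2 - 2*x + 456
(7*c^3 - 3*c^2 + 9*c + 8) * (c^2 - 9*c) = 7*c^5 - 66*c^4 + 36*c^3 - 73*c^2 - 72*c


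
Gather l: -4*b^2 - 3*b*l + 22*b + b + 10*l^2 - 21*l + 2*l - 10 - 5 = -4*b^2 + 23*b + 10*l^2 + l*(-3*b - 19) - 15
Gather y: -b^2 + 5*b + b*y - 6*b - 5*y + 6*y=-b^2 - b + y*(b + 1)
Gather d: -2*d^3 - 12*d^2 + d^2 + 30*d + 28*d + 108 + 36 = -2*d^3 - 11*d^2 + 58*d + 144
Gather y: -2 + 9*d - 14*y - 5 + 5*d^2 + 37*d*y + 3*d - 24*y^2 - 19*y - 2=5*d^2 + 12*d - 24*y^2 + y*(37*d - 33) - 9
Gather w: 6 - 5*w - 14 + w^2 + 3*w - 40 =w^2 - 2*w - 48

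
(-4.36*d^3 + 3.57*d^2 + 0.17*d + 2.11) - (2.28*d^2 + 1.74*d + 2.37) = -4.36*d^3 + 1.29*d^2 - 1.57*d - 0.26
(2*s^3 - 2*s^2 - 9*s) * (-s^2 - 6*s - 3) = -2*s^5 - 10*s^4 + 15*s^3 + 60*s^2 + 27*s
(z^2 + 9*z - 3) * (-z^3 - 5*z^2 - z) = -z^5 - 14*z^4 - 43*z^3 + 6*z^2 + 3*z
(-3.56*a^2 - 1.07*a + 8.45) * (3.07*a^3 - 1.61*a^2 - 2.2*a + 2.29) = -10.9292*a^5 + 2.4467*a^4 + 35.4962*a^3 - 19.4029*a^2 - 21.0403*a + 19.3505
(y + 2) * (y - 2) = y^2 - 4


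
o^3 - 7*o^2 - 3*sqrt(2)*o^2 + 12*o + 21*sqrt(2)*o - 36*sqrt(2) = (o - 4)*(o - 3)*(o - 3*sqrt(2))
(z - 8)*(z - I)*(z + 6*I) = z^3 - 8*z^2 + 5*I*z^2 + 6*z - 40*I*z - 48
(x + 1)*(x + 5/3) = x^2 + 8*x/3 + 5/3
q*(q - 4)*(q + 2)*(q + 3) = q^4 + q^3 - 14*q^2 - 24*q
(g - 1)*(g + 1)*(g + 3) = g^3 + 3*g^2 - g - 3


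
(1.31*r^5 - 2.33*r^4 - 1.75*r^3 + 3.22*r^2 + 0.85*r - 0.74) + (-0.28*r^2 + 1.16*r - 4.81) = 1.31*r^5 - 2.33*r^4 - 1.75*r^3 + 2.94*r^2 + 2.01*r - 5.55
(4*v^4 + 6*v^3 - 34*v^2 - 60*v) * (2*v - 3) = 8*v^5 - 86*v^3 - 18*v^2 + 180*v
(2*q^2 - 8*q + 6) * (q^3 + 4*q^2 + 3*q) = 2*q^5 - 20*q^3 + 18*q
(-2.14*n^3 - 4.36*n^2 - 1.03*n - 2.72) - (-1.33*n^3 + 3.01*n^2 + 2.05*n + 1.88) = -0.81*n^3 - 7.37*n^2 - 3.08*n - 4.6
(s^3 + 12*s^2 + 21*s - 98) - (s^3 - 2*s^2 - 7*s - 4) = 14*s^2 + 28*s - 94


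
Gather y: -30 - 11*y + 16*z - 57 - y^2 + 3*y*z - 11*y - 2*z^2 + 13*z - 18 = -y^2 + y*(3*z - 22) - 2*z^2 + 29*z - 105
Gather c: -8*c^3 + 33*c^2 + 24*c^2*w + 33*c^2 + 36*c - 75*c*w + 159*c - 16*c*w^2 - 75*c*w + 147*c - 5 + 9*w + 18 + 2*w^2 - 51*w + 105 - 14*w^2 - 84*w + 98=-8*c^3 + c^2*(24*w + 66) + c*(-16*w^2 - 150*w + 342) - 12*w^2 - 126*w + 216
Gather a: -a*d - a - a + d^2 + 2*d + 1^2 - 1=a*(-d - 2) + d^2 + 2*d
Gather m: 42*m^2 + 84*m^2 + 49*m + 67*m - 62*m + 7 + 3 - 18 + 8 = 126*m^2 + 54*m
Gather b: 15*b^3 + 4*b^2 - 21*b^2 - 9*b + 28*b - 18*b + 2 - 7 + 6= 15*b^3 - 17*b^2 + b + 1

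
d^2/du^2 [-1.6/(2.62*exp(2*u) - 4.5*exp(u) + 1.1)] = (-1.6*(5.24*exp(u) - 4.5)*(10.48*exp(u) - 9.0)*exp(u) + (16.768*exp(u) - 7.2)*(2.62*exp(2*u) - 4.5*exp(u) + 1.1))*exp(u)/(2.62*exp(2*u) - 4.5*exp(u) + 1.1)^3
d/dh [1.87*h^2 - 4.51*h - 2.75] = 3.74*h - 4.51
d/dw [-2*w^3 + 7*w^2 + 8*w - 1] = -6*w^2 + 14*w + 8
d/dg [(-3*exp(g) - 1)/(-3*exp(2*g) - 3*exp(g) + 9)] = (-(2*exp(g) + 1)*(3*exp(g) + 1)/3 + exp(2*g) + exp(g) - 3)*exp(g)/(exp(2*g) + exp(g) - 3)^2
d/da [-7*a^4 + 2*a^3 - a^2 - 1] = 2*a*(-14*a^2 + 3*a - 1)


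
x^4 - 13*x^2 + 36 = (x - 3)*(x - 2)*(x + 2)*(x + 3)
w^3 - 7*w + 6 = (w - 2)*(w - 1)*(w + 3)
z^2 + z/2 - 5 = (z - 2)*(z + 5/2)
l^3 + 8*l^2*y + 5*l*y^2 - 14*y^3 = (l - y)*(l + 2*y)*(l + 7*y)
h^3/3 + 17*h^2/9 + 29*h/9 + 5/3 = (h/3 + 1)*(h + 1)*(h + 5/3)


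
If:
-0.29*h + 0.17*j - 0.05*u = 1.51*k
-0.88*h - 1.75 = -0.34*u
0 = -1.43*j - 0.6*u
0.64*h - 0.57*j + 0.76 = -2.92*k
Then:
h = -8.61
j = 7.19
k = 3.03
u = -17.15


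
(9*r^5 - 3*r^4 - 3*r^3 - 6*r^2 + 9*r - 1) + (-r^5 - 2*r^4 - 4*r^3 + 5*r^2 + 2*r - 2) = 8*r^5 - 5*r^4 - 7*r^3 - r^2 + 11*r - 3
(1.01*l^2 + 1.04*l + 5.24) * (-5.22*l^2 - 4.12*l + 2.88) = -5.2722*l^4 - 9.59*l^3 - 28.7288*l^2 - 18.5936*l + 15.0912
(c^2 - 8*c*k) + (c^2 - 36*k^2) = 2*c^2 - 8*c*k - 36*k^2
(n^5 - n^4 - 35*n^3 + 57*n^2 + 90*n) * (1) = n^5 - n^4 - 35*n^3 + 57*n^2 + 90*n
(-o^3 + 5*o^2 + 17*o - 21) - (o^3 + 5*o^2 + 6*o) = -2*o^3 + 11*o - 21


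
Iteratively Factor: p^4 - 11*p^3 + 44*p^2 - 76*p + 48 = (p - 2)*(p^3 - 9*p^2 + 26*p - 24) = (p - 2)^2*(p^2 - 7*p + 12) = (p - 3)*(p - 2)^2*(p - 4)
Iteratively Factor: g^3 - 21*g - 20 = (g - 5)*(g^2 + 5*g + 4) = (g - 5)*(g + 4)*(g + 1)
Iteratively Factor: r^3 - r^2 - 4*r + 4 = (r - 1)*(r^2 - 4) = (r - 2)*(r - 1)*(r + 2)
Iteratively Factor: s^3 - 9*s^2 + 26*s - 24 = (s - 4)*(s^2 - 5*s + 6) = (s - 4)*(s - 2)*(s - 3)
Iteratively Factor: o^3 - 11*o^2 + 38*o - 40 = (o - 5)*(o^2 - 6*o + 8) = (o - 5)*(o - 2)*(o - 4)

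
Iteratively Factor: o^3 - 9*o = (o + 3)*(o^2 - 3*o) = o*(o + 3)*(o - 3)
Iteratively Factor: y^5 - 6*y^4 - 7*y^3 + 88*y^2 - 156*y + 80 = (y - 5)*(y^4 - y^3 - 12*y^2 + 28*y - 16) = (y - 5)*(y + 4)*(y^3 - 5*y^2 + 8*y - 4) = (y - 5)*(y - 2)*(y + 4)*(y^2 - 3*y + 2) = (y - 5)*(y - 2)*(y - 1)*(y + 4)*(y - 2)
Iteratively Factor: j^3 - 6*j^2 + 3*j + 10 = (j - 5)*(j^2 - j - 2) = (j - 5)*(j + 1)*(j - 2)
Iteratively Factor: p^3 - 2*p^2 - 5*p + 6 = (p - 3)*(p^2 + p - 2) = (p - 3)*(p + 2)*(p - 1)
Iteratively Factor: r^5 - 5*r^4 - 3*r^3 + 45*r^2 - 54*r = (r - 2)*(r^4 - 3*r^3 - 9*r^2 + 27*r) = r*(r - 2)*(r^3 - 3*r^2 - 9*r + 27) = r*(r - 2)*(r + 3)*(r^2 - 6*r + 9) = r*(r - 3)*(r - 2)*(r + 3)*(r - 3)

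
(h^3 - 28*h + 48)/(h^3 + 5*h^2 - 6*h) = (h^2 - 6*h + 8)/(h*(h - 1))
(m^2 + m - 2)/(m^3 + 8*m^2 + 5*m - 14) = 1/(m + 7)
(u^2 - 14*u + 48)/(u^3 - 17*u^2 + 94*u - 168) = (u - 8)/(u^2 - 11*u + 28)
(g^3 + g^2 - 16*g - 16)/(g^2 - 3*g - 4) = g + 4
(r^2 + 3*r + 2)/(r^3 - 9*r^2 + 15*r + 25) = (r + 2)/(r^2 - 10*r + 25)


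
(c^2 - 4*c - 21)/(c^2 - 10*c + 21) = (c + 3)/(c - 3)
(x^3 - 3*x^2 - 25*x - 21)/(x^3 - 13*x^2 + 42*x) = (x^2 + 4*x + 3)/(x*(x - 6))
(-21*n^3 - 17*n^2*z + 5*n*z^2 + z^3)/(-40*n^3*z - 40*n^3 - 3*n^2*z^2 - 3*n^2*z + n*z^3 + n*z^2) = (21*n^3 + 17*n^2*z - 5*n*z^2 - z^3)/(n*(40*n^2*z + 40*n^2 + 3*n*z^2 + 3*n*z - z^3 - z^2))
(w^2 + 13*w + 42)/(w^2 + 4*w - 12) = (w + 7)/(w - 2)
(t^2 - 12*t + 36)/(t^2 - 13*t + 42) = (t - 6)/(t - 7)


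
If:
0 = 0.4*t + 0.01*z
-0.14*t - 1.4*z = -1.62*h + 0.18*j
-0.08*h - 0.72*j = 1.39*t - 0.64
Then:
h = 0.856821646341463*z + 0.0975609756097561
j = 0.878048780487805 - 0.0469385162601626*z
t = -0.025*z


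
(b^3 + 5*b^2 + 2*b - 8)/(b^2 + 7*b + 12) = (b^2 + b - 2)/(b + 3)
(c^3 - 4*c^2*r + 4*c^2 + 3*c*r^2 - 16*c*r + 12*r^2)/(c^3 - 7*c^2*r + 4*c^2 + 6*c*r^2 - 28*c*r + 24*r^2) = (-c + 3*r)/(-c + 6*r)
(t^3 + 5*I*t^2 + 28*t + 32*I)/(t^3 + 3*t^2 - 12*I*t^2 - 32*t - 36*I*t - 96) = (t^2 + 9*I*t - 8)/(t^2 + t*(3 - 8*I) - 24*I)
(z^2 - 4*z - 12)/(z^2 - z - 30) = (z + 2)/(z + 5)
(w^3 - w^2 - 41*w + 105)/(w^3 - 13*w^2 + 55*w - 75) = (w + 7)/(w - 5)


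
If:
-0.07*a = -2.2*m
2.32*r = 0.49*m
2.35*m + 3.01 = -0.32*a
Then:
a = -7.62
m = -0.24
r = -0.05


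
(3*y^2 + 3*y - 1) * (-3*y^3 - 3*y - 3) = -9*y^5 - 9*y^4 - 6*y^3 - 18*y^2 - 6*y + 3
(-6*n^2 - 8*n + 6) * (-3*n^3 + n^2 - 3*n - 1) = 18*n^5 + 18*n^4 - 8*n^3 + 36*n^2 - 10*n - 6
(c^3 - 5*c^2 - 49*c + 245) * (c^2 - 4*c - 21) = c^5 - 9*c^4 - 50*c^3 + 546*c^2 + 49*c - 5145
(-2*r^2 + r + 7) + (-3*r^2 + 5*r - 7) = -5*r^2 + 6*r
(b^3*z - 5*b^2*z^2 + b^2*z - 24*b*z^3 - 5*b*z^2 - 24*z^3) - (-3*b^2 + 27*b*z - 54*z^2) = b^3*z - 5*b^2*z^2 + b^2*z + 3*b^2 - 24*b*z^3 - 5*b*z^2 - 27*b*z - 24*z^3 + 54*z^2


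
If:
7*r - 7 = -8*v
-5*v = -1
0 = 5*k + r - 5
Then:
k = 148/175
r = 27/35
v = 1/5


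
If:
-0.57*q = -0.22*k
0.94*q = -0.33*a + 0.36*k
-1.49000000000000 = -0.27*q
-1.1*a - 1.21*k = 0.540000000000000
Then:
No Solution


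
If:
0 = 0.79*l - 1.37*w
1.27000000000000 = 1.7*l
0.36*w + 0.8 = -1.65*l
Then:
No Solution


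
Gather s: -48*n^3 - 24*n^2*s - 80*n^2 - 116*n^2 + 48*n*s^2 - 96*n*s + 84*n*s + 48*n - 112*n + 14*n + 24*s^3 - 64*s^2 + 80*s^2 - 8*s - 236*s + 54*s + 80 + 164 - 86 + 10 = -48*n^3 - 196*n^2 - 50*n + 24*s^3 + s^2*(48*n + 16) + s*(-24*n^2 - 12*n - 190) + 168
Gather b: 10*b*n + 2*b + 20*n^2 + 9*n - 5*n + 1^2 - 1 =b*(10*n + 2) + 20*n^2 + 4*n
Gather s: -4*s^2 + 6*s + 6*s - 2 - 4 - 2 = -4*s^2 + 12*s - 8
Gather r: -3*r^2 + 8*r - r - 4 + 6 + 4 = -3*r^2 + 7*r + 6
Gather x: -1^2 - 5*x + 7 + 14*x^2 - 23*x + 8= 14*x^2 - 28*x + 14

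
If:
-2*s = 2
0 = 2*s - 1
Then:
No Solution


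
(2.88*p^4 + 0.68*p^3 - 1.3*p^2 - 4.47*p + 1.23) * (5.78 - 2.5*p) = -7.2*p^5 + 14.9464*p^4 + 7.1804*p^3 + 3.661*p^2 - 28.9116*p + 7.1094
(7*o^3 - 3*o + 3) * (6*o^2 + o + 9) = 42*o^5 + 7*o^4 + 45*o^3 + 15*o^2 - 24*o + 27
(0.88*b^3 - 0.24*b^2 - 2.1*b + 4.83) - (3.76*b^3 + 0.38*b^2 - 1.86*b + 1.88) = -2.88*b^3 - 0.62*b^2 - 0.24*b + 2.95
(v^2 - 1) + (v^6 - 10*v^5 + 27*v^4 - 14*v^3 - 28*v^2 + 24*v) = v^6 - 10*v^5 + 27*v^4 - 14*v^3 - 27*v^2 + 24*v - 1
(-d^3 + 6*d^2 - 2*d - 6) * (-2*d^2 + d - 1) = 2*d^5 - 13*d^4 + 11*d^3 + 4*d^2 - 4*d + 6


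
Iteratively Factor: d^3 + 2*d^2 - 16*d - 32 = (d + 4)*(d^2 - 2*d - 8) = (d - 4)*(d + 4)*(d + 2)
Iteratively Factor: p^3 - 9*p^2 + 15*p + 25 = (p - 5)*(p^2 - 4*p - 5) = (p - 5)^2*(p + 1)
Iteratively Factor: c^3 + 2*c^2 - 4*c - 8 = (c + 2)*(c^2 - 4) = (c + 2)^2*(c - 2)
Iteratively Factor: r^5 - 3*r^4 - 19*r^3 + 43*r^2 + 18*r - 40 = (r - 2)*(r^4 - r^3 - 21*r^2 + r + 20) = (r - 2)*(r - 1)*(r^3 - 21*r - 20) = (r - 2)*(r - 1)*(r + 4)*(r^2 - 4*r - 5) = (r - 2)*(r - 1)*(r + 1)*(r + 4)*(r - 5)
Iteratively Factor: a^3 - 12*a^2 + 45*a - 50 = (a - 5)*(a^2 - 7*a + 10) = (a - 5)*(a - 2)*(a - 5)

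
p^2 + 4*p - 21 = (p - 3)*(p + 7)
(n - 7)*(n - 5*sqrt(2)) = n^2 - 5*sqrt(2)*n - 7*n + 35*sqrt(2)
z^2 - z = z*(z - 1)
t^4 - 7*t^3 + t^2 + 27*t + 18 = (t - 6)*(t - 3)*(t + 1)^2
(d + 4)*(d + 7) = d^2 + 11*d + 28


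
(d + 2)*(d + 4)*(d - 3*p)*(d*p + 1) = d^4*p - 3*d^3*p^2 + 6*d^3*p + d^3 - 18*d^2*p^2 + 5*d^2*p + 6*d^2 - 24*d*p^2 - 18*d*p + 8*d - 24*p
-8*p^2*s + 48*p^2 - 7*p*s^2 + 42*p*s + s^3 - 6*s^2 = (-8*p + s)*(p + s)*(s - 6)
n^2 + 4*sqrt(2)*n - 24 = (n - 2*sqrt(2))*(n + 6*sqrt(2))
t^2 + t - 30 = (t - 5)*(t + 6)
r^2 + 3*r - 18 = (r - 3)*(r + 6)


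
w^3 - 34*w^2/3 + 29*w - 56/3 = (w - 8)*(w - 7/3)*(w - 1)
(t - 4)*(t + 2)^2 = t^3 - 12*t - 16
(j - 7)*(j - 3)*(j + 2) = j^3 - 8*j^2 + j + 42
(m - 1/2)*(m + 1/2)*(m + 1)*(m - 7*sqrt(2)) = m^4 - 7*sqrt(2)*m^3 + m^3 - 7*sqrt(2)*m^2 - m^2/4 - m/4 + 7*sqrt(2)*m/4 + 7*sqrt(2)/4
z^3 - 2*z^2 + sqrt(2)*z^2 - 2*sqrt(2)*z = z*(z - 2)*(z + sqrt(2))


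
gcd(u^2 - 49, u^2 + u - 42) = u + 7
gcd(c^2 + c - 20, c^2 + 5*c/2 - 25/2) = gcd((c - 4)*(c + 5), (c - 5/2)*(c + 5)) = c + 5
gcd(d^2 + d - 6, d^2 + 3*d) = d + 3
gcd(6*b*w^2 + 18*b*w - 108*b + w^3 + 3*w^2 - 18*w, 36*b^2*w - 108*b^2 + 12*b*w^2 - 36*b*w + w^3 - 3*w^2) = 6*b*w - 18*b + w^2 - 3*w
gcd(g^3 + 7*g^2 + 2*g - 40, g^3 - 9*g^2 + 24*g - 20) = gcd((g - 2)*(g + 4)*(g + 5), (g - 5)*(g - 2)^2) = g - 2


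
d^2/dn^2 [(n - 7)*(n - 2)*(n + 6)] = 6*n - 6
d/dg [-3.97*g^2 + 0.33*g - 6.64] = 0.33 - 7.94*g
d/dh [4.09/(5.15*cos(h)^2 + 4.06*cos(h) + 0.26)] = (42.127*cos(h) + 16.6054)*sin(h)/(5.15*cos(h)^2 + 4.06*cos(h) + 0.26)^2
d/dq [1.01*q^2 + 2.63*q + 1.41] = 2.02*q + 2.63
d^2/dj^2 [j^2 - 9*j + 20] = 2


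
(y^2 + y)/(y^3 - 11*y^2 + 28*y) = (y + 1)/(y^2 - 11*y + 28)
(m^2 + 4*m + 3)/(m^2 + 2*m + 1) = (m + 3)/(m + 1)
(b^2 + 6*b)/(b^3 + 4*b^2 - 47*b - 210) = b/(b^2 - 2*b - 35)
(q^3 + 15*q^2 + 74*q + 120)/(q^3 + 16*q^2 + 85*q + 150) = (q + 4)/(q + 5)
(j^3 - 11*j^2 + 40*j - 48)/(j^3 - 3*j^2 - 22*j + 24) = (j^3 - 11*j^2 + 40*j - 48)/(j^3 - 3*j^2 - 22*j + 24)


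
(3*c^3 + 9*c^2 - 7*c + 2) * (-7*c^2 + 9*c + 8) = -21*c^5 - 36*c^4 + 154*c^3 - 5*c^2 - 38*c + 16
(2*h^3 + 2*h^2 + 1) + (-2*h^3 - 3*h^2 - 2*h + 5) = -h^2 - 2*h + 6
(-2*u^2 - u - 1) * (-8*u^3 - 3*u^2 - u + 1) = 16*u^5 + 14*u^4 + 13*u^3 + 2*u^2 - 1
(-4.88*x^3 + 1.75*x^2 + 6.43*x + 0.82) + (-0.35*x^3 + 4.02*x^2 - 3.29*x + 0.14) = -5.23*x^3 + 5.77*x^2 + 3.14*x + 0.96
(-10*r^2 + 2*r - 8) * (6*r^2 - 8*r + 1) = -60*r^4 + 92*r^3 - 74*r^2 + 66*r - 8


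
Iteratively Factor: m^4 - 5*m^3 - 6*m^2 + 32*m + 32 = (m + 1)*(m^3 - 6*m^2 + 32) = (m + 1)*(m + 2)*(m^2 - 8*m + 16) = (m - 4)*(m + 1)*(m + 2)*(m - 4)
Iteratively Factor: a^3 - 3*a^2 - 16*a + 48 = (a + 4)*(a^2 - 7*a + 12) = (a - 4)*(a + 4)*(a - 3)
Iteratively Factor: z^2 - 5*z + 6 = (z - 2)*(z - 3)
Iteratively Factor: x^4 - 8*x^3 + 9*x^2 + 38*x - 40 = (x + 2)*(x^3 - 10*x^2 + 29*x - 20) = (x - 4)*(x + 2)*(x^2 - 6*x + 5) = (x - 4)*(x - 1)*(x + 2)*(x - 5)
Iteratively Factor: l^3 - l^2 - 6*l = (l)*(l^2 - l - 6) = l*(l + 2)*(l - 3)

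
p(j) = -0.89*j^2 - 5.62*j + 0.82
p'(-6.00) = 5.06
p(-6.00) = 2.50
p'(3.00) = -10.96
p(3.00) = -24.05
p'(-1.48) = -2.99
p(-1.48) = 7.19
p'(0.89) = -7.20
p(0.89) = -4.89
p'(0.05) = -5.71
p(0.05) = 0.54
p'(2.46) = -10.00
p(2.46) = -18.39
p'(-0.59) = -4.57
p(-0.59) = 3.83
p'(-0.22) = -5.23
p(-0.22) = 2.01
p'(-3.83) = 1.20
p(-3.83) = 9.29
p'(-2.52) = -1.13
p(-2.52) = 9.33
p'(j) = -1.78*j - 5.62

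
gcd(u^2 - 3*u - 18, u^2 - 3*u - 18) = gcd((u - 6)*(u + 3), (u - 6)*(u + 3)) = u^2 - 3*u - 18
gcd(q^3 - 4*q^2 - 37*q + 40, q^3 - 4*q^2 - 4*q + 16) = 1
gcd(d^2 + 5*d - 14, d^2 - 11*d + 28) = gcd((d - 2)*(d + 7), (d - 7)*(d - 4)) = 1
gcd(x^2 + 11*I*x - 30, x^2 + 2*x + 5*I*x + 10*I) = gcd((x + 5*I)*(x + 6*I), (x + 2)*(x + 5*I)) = x + 5*I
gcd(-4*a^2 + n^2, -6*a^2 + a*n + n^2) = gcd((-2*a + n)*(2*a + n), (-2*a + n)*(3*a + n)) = 2*a - n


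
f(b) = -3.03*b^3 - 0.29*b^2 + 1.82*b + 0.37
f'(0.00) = 1.82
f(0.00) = 0.37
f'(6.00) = -328.90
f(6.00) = -653.63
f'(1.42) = -17.33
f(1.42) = -6.31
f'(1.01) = -8.04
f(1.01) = -1.21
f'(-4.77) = -202.24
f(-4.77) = 313.94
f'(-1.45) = -16.45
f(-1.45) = 6.36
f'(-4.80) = -204.83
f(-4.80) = 320.05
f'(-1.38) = -14.69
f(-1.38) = 5.27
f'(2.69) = -65.52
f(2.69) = -55.81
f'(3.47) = -109.64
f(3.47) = -123.41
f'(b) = -9.09*b^2 - 0.58*b + 1.82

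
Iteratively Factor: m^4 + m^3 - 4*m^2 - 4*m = (m)*(m^3 + m^2 - 4*m - 4) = m*(m - 2)*(m^2 + 3*m + 2) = m*(m - 2)*(m + 2)*(m + 1)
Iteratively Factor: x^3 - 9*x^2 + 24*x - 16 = (x - 4)*(x^2 - 5*x + 4) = (x - 4)^2*(x - 1)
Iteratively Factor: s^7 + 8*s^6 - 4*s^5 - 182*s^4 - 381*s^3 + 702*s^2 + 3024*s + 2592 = (s + 3)*(s^6 + 5*s^5 - 19*s^4 - 125*s^3 - 6*s^2 + 720*s + 864) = (s - 3)*(s + 3)*(s^5 + 8*s^4 + 5*s^3 - 110*s^2 - 336*s - 288) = (s - 3)*(s + 3)^2*(s^4 + 5*s^3 - 10*s^2 - 80*s - 96) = (s - 4)*(s - 3)*(s + 3)^2*(s^3 + 9*s^2 + 26*s + 24) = (s - 4)*(s - 3)*(s + 2)*(s + 3)^2*(s^2 + 7*s + 12) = (s - 4)*(s - 3)*(s + 2)*(s + 3)^2*(s + 4)*(s + 3)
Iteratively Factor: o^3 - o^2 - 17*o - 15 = (o + 1)*(o^2 - 2*o - 15) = (o + 1)*(o + 3)*(o - 5)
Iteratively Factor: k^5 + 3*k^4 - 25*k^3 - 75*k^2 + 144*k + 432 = (k + 3)*(k^4 - 25*k^2 + 144) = (k - 4)*(k + 3)*(k^3 + 4*k^2 - 9*k - 36) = (k - 4)*(k - 3)*(k + 3)*(k^2 + 7*k + 12) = (k - 4)*(k - 3)*(k + 3)*(k + 4)*(k + 3)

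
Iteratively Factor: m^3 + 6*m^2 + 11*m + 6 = (m + 2)*(m^2 + 4*m + 3) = (m + 2)*(m + 3)*(m + 1)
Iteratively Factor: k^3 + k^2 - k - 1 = (k + 1)*(k^2 - 1) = (k - 1)*(k + 1)*(k + 1)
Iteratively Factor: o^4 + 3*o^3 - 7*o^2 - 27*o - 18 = (o - 3)*(o^3 + 6*o^2 + 11*o + 6) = (o - 3)*(o + 3)*(o^2 + 3*o + 2) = (o - 3)*(o + 1)*(o + 3)*(o + 2)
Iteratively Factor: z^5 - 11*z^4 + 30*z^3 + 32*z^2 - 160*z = (z - 4)*(z^4 - 7*z^3 + 2*z^2 + 40*z) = (z - 4)^2*(z^3 - 3*z^2 - 10*z) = (z - 5)*(z - 4)^2*(z^2 + 2*z) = (z - 5)*(z - 4)^2*(z + 2)*(z)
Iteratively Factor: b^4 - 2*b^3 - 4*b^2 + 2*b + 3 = (b + 1)*(b^3 - 3*b^2 - b + 3) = (b - 3)*(b + 1)*(b^2 - 1) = (b - 3)*(b + 1)^2*(b - 1)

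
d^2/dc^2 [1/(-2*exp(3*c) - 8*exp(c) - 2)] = (-(3*exp(2*c) + 4)^2*exp(c) + (9*exp(2*c) + 4)*(exp(3*c) + 4*exp(c) + 1)/2)*exp(c)/(exp(3*c) + 4*exp(c) + 1)^3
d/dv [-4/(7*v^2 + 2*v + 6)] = 8*(7*v + 1)/(7*v^2 + 2*v + 6)^2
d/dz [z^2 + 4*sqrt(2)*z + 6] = 2*z + 4*sqrt(2)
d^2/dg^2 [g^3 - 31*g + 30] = 6*g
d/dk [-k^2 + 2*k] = 2 - 2*k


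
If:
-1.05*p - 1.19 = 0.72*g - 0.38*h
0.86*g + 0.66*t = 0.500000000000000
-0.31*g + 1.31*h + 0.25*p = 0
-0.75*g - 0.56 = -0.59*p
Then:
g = -1.10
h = -0.17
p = -0.44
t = 2.19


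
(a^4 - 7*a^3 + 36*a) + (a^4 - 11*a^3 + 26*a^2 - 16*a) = 2*a^4 - 18*a^3 + 26*a^2 + 20*a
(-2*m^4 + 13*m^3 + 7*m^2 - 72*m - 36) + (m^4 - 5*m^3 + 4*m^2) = -m^4 + 8*m^3 + 11*m^2 - 72*m - 36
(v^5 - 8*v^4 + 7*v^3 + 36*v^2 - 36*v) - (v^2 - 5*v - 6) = v^5 - 8*v^4 + 7*v^3 + 35*v^2 - 31*v + 6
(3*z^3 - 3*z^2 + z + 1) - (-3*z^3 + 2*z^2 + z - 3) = 6*z^3 - 5*z^2 + 4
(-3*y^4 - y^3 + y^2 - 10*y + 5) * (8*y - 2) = -24*y^5 - 2*y^4 + 10*y^3 - 82*y^2 + 60*y - 10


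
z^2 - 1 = (z - 1)*(z + 1)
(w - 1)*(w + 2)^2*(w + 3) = w^4 + 6*w^3 + 9*w^2 - 4*w - 12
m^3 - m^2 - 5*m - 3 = (m - 3)*(m + 1)^2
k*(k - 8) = k^2 - 8*k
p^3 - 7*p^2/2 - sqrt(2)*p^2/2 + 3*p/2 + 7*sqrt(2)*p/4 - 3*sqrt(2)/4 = (p - 3)*(p - 1/2)*(p - sqrt(2)/2)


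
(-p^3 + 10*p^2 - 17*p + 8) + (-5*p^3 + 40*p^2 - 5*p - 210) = -6*p^3 + 50*p^2 - 22*p - 202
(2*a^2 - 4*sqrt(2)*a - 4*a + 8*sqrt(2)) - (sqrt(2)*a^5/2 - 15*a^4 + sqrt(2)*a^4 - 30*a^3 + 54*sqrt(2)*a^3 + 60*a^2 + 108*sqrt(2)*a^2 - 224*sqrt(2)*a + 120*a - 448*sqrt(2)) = -sqrt(2)*a^5/2 - sqrt(2)*a^4 + 15*a^4 - 54*sqrt(2)*a^3 + 30*a^3 - 108*sqrt(2)*a^2 - 58*a^2 - 124*a + 220*sqrt(2)*a + 456*sqrt(2)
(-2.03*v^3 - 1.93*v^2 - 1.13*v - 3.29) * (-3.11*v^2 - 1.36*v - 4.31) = 6.3133*v^5 + 8.7631*v^4 + 14.8884*v^3 + 20.087*v^2 + 9.3447*v + 14.1799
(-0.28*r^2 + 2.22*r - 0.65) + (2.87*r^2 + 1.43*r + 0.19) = 2.59*r^2 + 3.65*r - 0.46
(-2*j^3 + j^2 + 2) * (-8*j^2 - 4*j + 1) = 16*j^5 - 6*j^3 - 15*j^2 - 8*j + 2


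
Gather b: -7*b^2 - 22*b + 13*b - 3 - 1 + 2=-7*b^2 - 9*b - 2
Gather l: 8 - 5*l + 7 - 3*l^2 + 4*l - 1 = -3*l^2 - l + 14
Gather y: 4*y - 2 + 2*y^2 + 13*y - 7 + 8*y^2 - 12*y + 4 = 10*y^2 + 5*y - 5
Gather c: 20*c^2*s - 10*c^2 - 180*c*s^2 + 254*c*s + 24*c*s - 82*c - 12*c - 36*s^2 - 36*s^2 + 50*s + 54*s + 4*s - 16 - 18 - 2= c^2*(20*s - 10) + c*(-180*s^2 + 278*s - 94) - 72*s^2 + 108*s - 36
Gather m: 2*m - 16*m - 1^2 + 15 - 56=-14*m - 42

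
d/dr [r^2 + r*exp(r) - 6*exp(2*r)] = r*exp(r) + 2*r - 12*exp(2*r) + exp(r)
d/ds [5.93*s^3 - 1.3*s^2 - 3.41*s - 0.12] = 17.79*s^2 - 2.6*s - 3.41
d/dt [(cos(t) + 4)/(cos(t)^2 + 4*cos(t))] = sin(t)/cos(t)^2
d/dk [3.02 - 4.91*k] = -4.91000000000000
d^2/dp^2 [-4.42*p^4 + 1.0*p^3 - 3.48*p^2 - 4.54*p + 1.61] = -53.04*p^2 + 6.0*p - 6.96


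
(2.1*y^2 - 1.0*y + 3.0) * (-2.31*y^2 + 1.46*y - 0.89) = -4.851*y^4 + 5.376*y^3 - 10.259*y^2 + 5.27*y - 2.67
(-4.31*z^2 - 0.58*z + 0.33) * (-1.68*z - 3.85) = 7.2408*z^3 + 17.5679*z^2 + 1.6786*z - 1.2705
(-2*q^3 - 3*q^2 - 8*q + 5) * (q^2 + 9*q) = -2*q^5 - 21*q^4 - 35*q^3 - 67*q^2 + 45*q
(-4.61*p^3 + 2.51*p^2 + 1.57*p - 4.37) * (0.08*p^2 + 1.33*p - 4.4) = -0.3688*p^5 - 5.9305*p^4 + 23.7479*p^3 - 9.3055*p^2 - 12.7201*p + 19.228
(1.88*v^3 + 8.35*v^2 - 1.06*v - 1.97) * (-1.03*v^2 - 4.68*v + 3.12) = -1.9364*v^5 - 17.3989*v^4 - 32.1206*v^3 + 33.0419*v^2 + 5.9124*v - 6.1464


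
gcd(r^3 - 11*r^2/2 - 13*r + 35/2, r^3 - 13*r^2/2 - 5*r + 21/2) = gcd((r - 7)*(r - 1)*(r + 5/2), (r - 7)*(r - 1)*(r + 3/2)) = r^2 - 8*r + 7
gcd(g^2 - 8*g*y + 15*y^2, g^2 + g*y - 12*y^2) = -g + 3*y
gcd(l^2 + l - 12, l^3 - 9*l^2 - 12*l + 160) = l + 4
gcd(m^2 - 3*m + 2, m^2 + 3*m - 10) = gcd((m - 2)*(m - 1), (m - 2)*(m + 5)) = m - 2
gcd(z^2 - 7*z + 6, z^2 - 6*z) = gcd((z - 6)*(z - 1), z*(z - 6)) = z - 6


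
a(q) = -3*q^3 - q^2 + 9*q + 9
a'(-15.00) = -1986.00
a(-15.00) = 9774.00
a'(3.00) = -78.00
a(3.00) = -54.00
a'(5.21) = -245.72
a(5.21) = -395.52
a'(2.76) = -65.08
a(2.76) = -36.85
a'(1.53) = -15.13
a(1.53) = 9.68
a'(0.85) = 0.80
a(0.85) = 14.09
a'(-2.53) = -43.55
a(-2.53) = 28.41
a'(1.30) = -8.81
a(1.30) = 12.42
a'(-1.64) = -11.93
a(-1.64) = 4.78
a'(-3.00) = -66.00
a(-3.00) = 54.00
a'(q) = -9*q^2 - 2*q + 9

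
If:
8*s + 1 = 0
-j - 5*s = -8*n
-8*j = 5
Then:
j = -5/8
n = -5/32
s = -1/8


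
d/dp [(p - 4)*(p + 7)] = 2*p + 3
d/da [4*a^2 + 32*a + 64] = 8*a + 32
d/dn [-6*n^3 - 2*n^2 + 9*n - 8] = -18*n^2 - 4*n + 9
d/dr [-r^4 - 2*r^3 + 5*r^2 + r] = -4*r^3 - 6*r^2 + 10*r + 1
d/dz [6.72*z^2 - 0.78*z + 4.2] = 13.44*z - 0.78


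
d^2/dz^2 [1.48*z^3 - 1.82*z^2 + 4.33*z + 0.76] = 8.88*z - 3.64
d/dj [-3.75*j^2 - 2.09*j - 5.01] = -7.5*j - 2.09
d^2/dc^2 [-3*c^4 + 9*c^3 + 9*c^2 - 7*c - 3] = -36*c^2 + 54*c + 18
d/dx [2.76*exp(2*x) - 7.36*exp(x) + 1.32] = (5.52*exp(x) - 7.36)*exp(x)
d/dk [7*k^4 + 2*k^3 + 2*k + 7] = 28*k^3 + 6*k^2 + 2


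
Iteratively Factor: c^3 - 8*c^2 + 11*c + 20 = (c - 5)*(c^2 - 3*c - 4) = (c - 5)*(c + 1)*(c - 4)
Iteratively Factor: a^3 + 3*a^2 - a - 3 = (a - 1)*(a^2 + 4*a + 3) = (a - 1)*(a + 3)*(a + 1)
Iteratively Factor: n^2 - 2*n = (n - 2)*(n)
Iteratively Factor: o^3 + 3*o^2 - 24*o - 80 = (o + 4)*(o^2 - o - 20) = (o - 5)*(o + 4)*(o + 4)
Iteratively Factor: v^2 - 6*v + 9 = (v - 3)*(v - 3)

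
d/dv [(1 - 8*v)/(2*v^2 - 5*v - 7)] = (16*v^2 - 4*v + 61)/(4*v^4 - 20*v^3 - 3*v^2 + 70*v + 49)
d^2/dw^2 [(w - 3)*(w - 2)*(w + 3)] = 6*w - 4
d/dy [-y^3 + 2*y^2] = y*(4 - 3*y)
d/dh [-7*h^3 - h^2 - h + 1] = -21*h^2 - 2*h - 1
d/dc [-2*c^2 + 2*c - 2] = 2 - 4*c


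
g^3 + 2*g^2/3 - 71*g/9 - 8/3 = (g - 8/3)*(g + 1/3)*(g + 3)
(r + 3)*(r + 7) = r^2 + 10*r + 21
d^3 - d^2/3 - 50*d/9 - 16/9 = (d - 8/3)*(d + 1/3)*(d + 2)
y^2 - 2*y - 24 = (y - 6)*(y + 4)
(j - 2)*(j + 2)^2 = j^3 + 2*j^2 - 4*j - 8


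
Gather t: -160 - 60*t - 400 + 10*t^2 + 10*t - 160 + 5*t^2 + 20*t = 15*t^2 - 30*t - 720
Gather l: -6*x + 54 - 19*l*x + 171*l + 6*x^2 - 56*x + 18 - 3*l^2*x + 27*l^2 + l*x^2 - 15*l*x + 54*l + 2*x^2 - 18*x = l^2*(27 - 3*x) + l*(x^2 - 34*x + 225) + 8*x^2 - 80*x + 72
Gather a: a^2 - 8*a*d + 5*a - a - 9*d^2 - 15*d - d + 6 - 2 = a^2 + a*(4 - 8*d) - 9*d^2 - 16*d + 4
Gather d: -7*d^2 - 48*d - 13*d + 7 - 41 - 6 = -7*d^2 - 61*d - 40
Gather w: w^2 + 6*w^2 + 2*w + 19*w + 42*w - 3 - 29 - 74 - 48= 7*w^2 + 63*w - 154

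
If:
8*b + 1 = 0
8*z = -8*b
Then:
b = -1/8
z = 1/8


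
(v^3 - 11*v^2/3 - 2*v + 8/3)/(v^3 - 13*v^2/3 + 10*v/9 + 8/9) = 3*(v + 1)/(3*v + 1)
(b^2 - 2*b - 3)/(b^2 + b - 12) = (b + 1)/(b + 4)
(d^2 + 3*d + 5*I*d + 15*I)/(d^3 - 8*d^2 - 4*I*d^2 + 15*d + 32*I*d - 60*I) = (d^2 + d*(3 + 5*I) + 15*I)/(d^3 - 4*d^2*(2 + I) + d*(15 + 32*I) - 60*I)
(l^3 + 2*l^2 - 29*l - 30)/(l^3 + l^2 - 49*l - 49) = (l^2 + l - 30)/(l^2 - 49)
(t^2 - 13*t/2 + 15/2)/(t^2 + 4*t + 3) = (2*t^2 - 13*t + 15)/(2*(t^2 + 4*t + 3))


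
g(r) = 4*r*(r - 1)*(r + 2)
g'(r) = 4*r*(r - 1) + 4*r*(r + 2) + 4*(r - 1)*(r + 2)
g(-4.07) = -170.86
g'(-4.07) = 158.22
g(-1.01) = 8.04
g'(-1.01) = -3.84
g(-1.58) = 6.85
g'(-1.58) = 9.32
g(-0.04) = 0.33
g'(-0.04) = -8.30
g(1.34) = 6.09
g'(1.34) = 24.27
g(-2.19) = -5.31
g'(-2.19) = 32.03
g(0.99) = -0.12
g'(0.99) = 11.68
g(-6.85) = -1043.19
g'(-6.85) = 500.27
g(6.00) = 960.00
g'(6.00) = 472.00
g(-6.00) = -672.00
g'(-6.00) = 376.00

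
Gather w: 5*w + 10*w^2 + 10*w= 10*w^2 + 15*w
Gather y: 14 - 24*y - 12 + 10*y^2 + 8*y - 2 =10*y^2 - 16*y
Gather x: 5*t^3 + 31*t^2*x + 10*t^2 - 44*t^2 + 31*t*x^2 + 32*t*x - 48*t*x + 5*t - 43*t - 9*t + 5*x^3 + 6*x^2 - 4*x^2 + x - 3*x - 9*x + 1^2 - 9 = 5*t^3 - 34*t^2 - 47*t + 5*x^3 + x^2*(31*t + 2) + x*(31*t^2 - 16*t - 11) - 8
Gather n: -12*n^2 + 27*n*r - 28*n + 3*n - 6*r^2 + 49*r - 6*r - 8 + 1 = -12*n^2 + n*(27*r - 25) - 6*r^2 + 43*r - 7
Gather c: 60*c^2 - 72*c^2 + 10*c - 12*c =-12*c^2 - 2*c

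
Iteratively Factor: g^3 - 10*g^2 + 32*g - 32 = (g - 2)*(g^2 - 8*g + 16) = (g - 4)*(g - 2)*(g - 4)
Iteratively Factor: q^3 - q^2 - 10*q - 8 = (q + 2)*(q^2 - 3*q - 4) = (q + 1)*(q + 2)*(q - 4)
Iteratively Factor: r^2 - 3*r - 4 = (r - 4)*(r + 1)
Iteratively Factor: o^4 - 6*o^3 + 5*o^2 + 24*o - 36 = (o - 2)*(o^3 - 4*o^2 - 3*o + 18) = (o - 2)*(o + 2)*(o^2 - 6*o + 9) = (o - 3)*(o - 2)*(o + 2)*(o - 3)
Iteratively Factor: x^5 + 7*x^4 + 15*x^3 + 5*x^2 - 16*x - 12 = (x + 1)*(x^4 + 6*x^3 + 9*x^2 - 4*x - 12) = (x + 1)*(x + 2)*(x^3 + 4*x^2 + x - 6) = (x + 1)*(x + 2)^2*(x^2 + 2*x - 3) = (x - 1)*(x + 1)*(x + 2)^2*(x + 3)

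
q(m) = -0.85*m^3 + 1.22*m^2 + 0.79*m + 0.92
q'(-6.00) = -105.65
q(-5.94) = 217.42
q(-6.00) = 223.70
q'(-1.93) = -13.42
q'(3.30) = -18.93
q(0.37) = 1.34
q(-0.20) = 0.82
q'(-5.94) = -103.68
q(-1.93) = 10.05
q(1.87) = 1.11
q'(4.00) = -30.25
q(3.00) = -8.68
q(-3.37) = 44.64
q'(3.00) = -14.84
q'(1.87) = -3.56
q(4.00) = -30.80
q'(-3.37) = -36.39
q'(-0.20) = 0.20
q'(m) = -2.55*m^2 + 2.44*m + 0.79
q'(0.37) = 1.34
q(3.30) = -13.73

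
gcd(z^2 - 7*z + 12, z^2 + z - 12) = z - 3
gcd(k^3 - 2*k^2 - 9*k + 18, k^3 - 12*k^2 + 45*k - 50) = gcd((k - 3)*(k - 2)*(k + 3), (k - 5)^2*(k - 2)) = k - 2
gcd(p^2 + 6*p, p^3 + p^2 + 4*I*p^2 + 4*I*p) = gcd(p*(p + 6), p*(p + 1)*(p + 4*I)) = p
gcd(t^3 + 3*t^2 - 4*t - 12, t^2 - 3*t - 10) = t + 2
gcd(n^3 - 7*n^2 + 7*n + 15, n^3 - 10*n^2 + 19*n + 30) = n^2 - 4*n - 5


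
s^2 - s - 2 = (s - 2)*(s + 1)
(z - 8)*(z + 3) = z^2 - 5*z - 24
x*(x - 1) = x^2 - x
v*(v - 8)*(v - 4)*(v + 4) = v^4 - 8*v^3 - 16*v^2 + 128*v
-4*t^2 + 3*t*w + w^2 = (-t + w)*(4*t + w)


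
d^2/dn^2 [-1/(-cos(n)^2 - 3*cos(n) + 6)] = (-4*sin(n)^4 + 35*sin(n)^2 - 27*cos(n)/4 - 9*cos(3*n)/4 - 1)/(-sin(n)^2 + 3*cos(n) - 5)^3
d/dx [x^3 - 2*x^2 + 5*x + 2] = 3*x^2 - 4*x + 5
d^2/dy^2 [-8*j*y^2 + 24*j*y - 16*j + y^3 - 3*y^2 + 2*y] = -16*j + 6*y - 6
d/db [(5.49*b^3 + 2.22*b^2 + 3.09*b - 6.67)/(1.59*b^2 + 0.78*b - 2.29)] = (8.7291*b^4 + 8.5644*b^3 - 40.8978*b^2 + 11.043*b - 1.8735)/(2.5281*b^4 + 2.4804*b^3 - 6.6738*b^2 - 3.5724*b + 5.2441)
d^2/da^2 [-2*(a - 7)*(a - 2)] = -4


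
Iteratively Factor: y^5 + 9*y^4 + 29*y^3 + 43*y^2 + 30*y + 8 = (y + 1)*(y^4 + 8*y^3 + 21*y^2 + 22*y + 8) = (y + 1)*(y + 2)*(y^3 + 6*y^2 + 9*y + 4) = (y + 1)*(y + 2)*(y + 4)*(y^2 + 2*y + 1) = (y + 1)^2*(y + 2)*(y + 4)*(y + 1)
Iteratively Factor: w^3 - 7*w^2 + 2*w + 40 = (w - 5)*(w^2 - 2*w - 8) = (w - 5)*(w - 4)*(w + 2)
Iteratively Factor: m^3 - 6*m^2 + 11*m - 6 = (m - 1)*(m^2 - 5*m + 6) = (m - 2)*(m - 1)*(m - 3)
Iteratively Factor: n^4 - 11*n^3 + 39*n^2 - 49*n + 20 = (n - 1)*(n^3 - 10*n^2 + 29*n - 20) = (n - 4)*(n - 1)*(n^2 - 6*n + 5) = (n - 4)*(n - 1)^2*(n - 5)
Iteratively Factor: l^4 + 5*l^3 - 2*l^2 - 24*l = (l + 3)*(l^3 + 2*l^2 - 8*l) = l*(l + 3)*(l^2 + 2*l - 8) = l*(l + 3)*(l + 4)*(l - 2)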